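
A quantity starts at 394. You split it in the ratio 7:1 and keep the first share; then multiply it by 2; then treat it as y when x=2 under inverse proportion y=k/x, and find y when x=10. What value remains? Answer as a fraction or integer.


Start with 394.
Step 1: Split 7:1, first share = 394 * 7/8 = 1379/4
Step 2: Multiply by 2: 1379/4 * 2 = 1379/2
Step 3: Inverse prop: k = (1379/2)*2; new y = k/10 = 1379/2*2/10 = 1379/10
Final result = 1379/10

1379/10


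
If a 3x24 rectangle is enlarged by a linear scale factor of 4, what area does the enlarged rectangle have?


Original dimensions: 3 x 24
Enlargement factor = 4
New width = 3 * 4 = 12
New height = 24 * 4 = 96
New area = 12 * 96 = 1152

1152


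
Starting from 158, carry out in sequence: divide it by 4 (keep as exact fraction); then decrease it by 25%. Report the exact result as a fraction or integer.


Start with 158.
Step 1: Divide by 4: 158 / 4 = 79/2
Step 2: Decrease by 25%: 79/2 * 75/100 = 237/8
Final result = 237/8

237/8


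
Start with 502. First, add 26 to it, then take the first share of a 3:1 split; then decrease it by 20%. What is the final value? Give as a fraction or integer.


Start with 502.
Step 1: Add 26: 502+26=528; split 3:1 first = 528*3/4 = 396
Step 2: Decrease by 20%: 396 * 80/100 = 1584/5
Final result = 1584/5

1584/5


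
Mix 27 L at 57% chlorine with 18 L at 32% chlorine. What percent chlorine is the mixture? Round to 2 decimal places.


Solute in mixture 1 = 57% of 27 L = 27*57/100 = 1539/100 L
Solute in mixture 2 = 32% of 18 L = 18*32/100 = 144/25 L
Total solute = 1539/100 + 144/25 = 423/20 L
Total volume = 27 + 18 = 45 L
Final concentration = 423/20/45 * 100 = 47.00%

47.00


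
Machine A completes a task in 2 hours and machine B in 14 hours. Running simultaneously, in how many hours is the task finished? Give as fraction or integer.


Rate of A = 1/2 job per hour
Rate of B = 1/14 job per hour
Combined rate = 1/2 + 1/14
Find common denominator: (14 + 2)/(2*14) = 16/28
Combined rate = 4/7 job per hour
Time together = 1 / (4/7) = 7/4 hours

7/4


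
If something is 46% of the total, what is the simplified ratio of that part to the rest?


Part = 46%, Remainder = 54%
Ratio = 46:54
GCD(46, 54) = 2
Simplify: 23:27 = 23:27

23:27


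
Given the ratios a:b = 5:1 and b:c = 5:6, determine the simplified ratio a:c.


Given a:b = 5:1 and b:c = 5:6
Make b consistent. Multiply first ratio by 5: a:b = 25:5
Multiply second ratio by 1: b:c = 5:6
Now b = 5 in both, so a:b:c = 25:5:6
Therefore a:c = 25:6
Simplify by GCD: a:c = 25:6

25:6


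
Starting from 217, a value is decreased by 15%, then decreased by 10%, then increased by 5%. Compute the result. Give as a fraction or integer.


Start: 217
Step 1: decrease by 15% => multiply by 85/100
  217 * 85/100 = 3689/20
Step 2: decrease by 10% => multiply by 90/100
  3689/20 * 90/100 = 33201/200
Step 3: increase by 5% => multiply by 105/100
  33201/200 * 105/100 = 697221/4000
Final value = 697221/4000

697221/4000


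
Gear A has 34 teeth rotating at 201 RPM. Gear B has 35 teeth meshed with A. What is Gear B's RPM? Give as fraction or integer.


Gear ratio: teeth_A * RPM_A = teeth_B * RPM_B
34 * 201 = 35 * RPM_B
6834 = 35 * RPM_B
RPM_B = 6834 / 35
RPM_B = 6834/35

6834/35


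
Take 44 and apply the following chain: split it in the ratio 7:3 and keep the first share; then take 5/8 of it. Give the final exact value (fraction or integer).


Start with 44.
Step 1: Split 7:3, first share = 44 * 7/10 = 154/5
Step 2: Take 5/8: 154/5 * 5/8 = 77/4
Final result = 77/4

77/4


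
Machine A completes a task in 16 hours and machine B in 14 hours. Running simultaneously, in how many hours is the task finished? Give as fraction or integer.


Rate of A = 1/16 job per hour
Rate of B = 1/14 job per hour
Combined rate = 1/16 + 1/14
Find common denominator: (14 + 16)/(16*14) = 30/224
Combined rate = 15/112 job per hour
Time together = 1 / (15/112) = 112/15 hours

112/15


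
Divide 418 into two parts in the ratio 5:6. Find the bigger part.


Total parts = 5 + 6 = 11
Value per part = 418 / 11 = 38
First share = 5 * 38 = 190
Second share = 6 * 38 = 228
Larger share = 228

228


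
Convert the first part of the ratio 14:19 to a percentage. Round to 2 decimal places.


Total parts = 14 + 19 = 33
First part fraction = 14/33
Percentage = (14/33) * 100
= 0.424242 * 100
= 42.42%

42.42


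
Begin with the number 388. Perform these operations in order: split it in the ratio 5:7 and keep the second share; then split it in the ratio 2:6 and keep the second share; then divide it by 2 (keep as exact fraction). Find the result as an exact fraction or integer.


Start with 388.
Step 1: Split 5:7, second share = 388 * 7/12 = 679/3
Step 2: Split 2:6, second share = 679/3 * 6/8 = 679/4
Step 3: Divide by 2: 679/4 / 2 = 679/8
Final result = 679/8

679/8


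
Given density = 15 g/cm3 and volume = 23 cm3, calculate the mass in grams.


Using mass = density * volume
Density = 15 g/cm3
Volume = 23 cm3
Mass = 15 * 23
= 345 g

345


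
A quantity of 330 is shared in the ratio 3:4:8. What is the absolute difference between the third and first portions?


Total parts = 3 + 4 + 8 = 15
Value per part = 330 / 15 = 22
Shares: 3*22=66, 4*22=88, 8*22=176
Third share = 176, first share = 66
Difference = |176 - 66| = 110

110


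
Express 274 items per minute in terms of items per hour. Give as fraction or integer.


Converting from per minute to per hour
Rate = 274 items per minute
Multiply by 60: 274 * 60
= 16440 items per hour

16440


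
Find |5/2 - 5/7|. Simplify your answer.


Simplify: 5/2 = 5/2 and 5/7 = 5/7
Find common denominator: LCD = 14
Convert: 35/14 and 10/14
Difference = |35 - 10|/14 = 25/14
Simplified = 25/14

25/14


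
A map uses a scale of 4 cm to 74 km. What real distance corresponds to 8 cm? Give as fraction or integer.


Map scale: 4 cm = 74 km
Measured distance on map = 8 cm
Set up proportion: 8 * 74 / 4
= 592 / 4
= 148 km

148


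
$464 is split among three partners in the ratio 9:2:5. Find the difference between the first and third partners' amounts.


Total parts = 9 + 2 + 5 = 16
Value per part = 464 / 16 = 29
Shares: 9*29=261, 2*29=58, 5*29=145
First share = 261, third share = 145
Difference = |261 - 145| = 116

116


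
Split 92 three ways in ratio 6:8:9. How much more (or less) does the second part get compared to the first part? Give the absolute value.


Total parts = 6 + 8 + 9 = 23
Value per part = 92 / 23 = 4
Shares: 6*4=24, 8*4=32, 9*4=36
Second share = 32, first share = 24
Difference = |32 - 24| = 8

8


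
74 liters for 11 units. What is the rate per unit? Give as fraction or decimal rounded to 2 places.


Total liters = 74
Number of units = 11
Unit rate = 74 / 11
= 6.73 liters per unit

6.73


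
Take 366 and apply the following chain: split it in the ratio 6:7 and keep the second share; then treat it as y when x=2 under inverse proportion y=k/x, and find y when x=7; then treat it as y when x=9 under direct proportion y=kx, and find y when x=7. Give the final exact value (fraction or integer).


Start with 366.
Step 1: Split 6:7, second share = 366 * 7/13 = 2562/13
Step 2: Inverse prop: k = (2562/13)*2; new y = k/7 = 2562/13*2/7 = 732/13
Step 3: Direct prop: k = (732/13)/9; new y = k*7 = 732/13*7/9 = 1708/39
Final result = 1708/39

1708/39


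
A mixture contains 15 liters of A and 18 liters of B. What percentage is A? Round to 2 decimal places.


Volume of A = 15 L
Volume of B = 18 L
Total volume = 15 + 18 = 33 L
Percentage of A = (15/33) * 100
= 45.45%

45.45


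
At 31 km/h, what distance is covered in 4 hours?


Using distance = speed * time
Speed = 31 km/h
Time = 4 hours
Distance = 31 * 4
= 124 km

124


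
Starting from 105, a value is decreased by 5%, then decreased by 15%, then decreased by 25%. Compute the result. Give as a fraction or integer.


Start: 105
Step 1: decrease by 5% => multiply by 95/100
  105 * 95/100 = 399/4
Step 2: decrease by 15% => multiply by 85/100
  399/4 * 85/100 = 6783/80
Step 3: decrease by 25% => multiply by 75/100
  6783/80 * 75/100 = 20349/320
Final value = 20349/320

20349/320


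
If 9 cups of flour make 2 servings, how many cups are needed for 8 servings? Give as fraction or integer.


Original: 9 cups for 2 servings
Target servings = 8
Scaling factor = 8/2
New amount = 9 * 8/2
= 72/2
= 36 cups

36


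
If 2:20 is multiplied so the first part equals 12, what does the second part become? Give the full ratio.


Original ratio: 2:20
First term target: 12
Scale factor = 12 / 2 = 6
Multiply second term: 20 * 6 = 120
Equivalent ratio = 12:120

12:120


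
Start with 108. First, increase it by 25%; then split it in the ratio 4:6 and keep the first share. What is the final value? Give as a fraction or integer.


Start with 108.
Step 1: Increase by 25%: 108 * 125/100 = 135
Step 2: Split 4:6, first share = 135 * 4/10 = 54
Final result = 54

54


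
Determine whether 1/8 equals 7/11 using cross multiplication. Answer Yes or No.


Cross multiply to check 1/8 = 7/11
Left cross product: 1 * 11 = 11
Right cross product: 8 * 7 = 56
11 != 56
Not equal, so proportions differ => No

No


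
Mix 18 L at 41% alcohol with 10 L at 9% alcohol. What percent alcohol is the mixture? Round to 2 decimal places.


Solute in mixture 1 = 41% of 18 L = 18*41/100 = 369/50 L
Solute in mixture 2 = 9% of 10 L = 10*9/100 = 9/10 L
Total solute = 369/50 + 9/10 = 207/25 L
Total volume = 18 + 10 = 28 L
Final concentration = 207/25/28 * 100 = 29.57%

29.57


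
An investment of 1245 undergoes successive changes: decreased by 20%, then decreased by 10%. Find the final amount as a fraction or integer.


Start: 1245
Step 1: decrease by 20% => multiply by 80/100
  1245 * 80/100 = 996
Step 2: decrease by 10% => multiply by 90/100
  996 * 90/100 = 4482/5
Final value = 4482/5

4482/5


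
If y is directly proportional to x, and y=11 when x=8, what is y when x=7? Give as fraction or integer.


Direct proportion: y = kx
Find k: k = 11/8 = 11/8
Compute y at x=7: y = 11/8 * 7
y = 77/8

77/8


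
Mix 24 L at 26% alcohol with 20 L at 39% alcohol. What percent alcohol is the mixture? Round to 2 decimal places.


Solute in mixture 1 = 26% of 24 L = 24*26/100 = 156/25 L
Solute in mixture 2 = 39% of 20 L = 20*39/100 = 39/5 L
Total solute = 156/25 + 39/5 = 351/25 L
Total volume = 24 + 20 = 44 L
Final concentration = 351/25/44 * 100 = 31.91%

31.91


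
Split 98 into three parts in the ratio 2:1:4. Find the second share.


Ratio = 2:1:4
Total parts = 2 + 1 + 4 = 7
Value per part = 98 / 7 = 14
First share = 2 * 14 = 28
Middle share = 1 * 14 = 14
Third share = 4 * 14 = 56

14


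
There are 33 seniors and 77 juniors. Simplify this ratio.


Find GCD(33, 77)
GCD = 11
Divide both by 11: 33/11 = 3, 77/11 = 7
Simplified ratio = 3:7

3:7


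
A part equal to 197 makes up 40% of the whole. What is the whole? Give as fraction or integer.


Given: 197 is 40% of the whole
Set up: 197 = 40/100 * whole
whole = 197 * 100 / 40
whole = 19700 / 40
whole = 985/2

985/2


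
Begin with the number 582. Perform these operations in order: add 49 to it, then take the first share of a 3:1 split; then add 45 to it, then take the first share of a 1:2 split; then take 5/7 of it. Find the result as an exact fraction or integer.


Start with 582.
Step 1: Add 49: 582+49=631; split 3:1 first = 631*3/4 = 1893/4
Step 2: Add 45: 1893/4+45=2073/4; split 1:2 first = 2073/4*1/3 = 691/4
Step 3: Take 5/7: 691/4 * 5/7 = 3455/28
Final result = 3455/28

3455/28


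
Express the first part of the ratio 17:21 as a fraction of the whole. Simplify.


Total parts = 17 + 21 = 38
First part fraction = 17/38
Simplify: 17/38 = 17/38

17/38


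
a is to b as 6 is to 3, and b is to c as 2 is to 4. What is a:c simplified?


Given a:b = 6:3 and b:c = 2:4
Make b consistent. Multiply first ratio by 2: a:b = 12:6
Multiply second ratio by 3: b:c = 6:12
Now b = 6 in both, so a:b:c = 12:6:12
Therefore a:c = 12:12
Simplify by GCD: a:c = 1:1

1:1


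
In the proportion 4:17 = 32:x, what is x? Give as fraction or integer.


Setting up: 4/17 = 32/x
Cross multiply: 4 * x = 17 * 32
4x = 544
x = 544/4
x = 136

136


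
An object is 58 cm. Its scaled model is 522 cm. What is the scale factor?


Original length = 58 cm
Scaled length = 522 cm
Scale factor = 522 / 58
= 9

9


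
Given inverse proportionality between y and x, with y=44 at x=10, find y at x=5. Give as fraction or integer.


Inverse proportion: y = k/x
Find k: k = 10 * 44 = 440
Compute y at x=5: y = 440/5
y = 88

88


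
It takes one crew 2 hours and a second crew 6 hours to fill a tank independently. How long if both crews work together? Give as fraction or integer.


Rate of A = 1/2 job per hour
Rate of B = 1/6 job per hour
Combined rate = 1/2 + 1/6
Find common denominator: (6 + 2)/(2*6) = 8/12
Combined rate = 2/3 job per hour
Time together = 1 / (2/3) = 3/2 hours

3/2


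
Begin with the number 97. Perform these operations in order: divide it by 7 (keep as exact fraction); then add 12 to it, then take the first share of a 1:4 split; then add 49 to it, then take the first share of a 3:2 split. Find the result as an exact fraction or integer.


Start with 97.
Step 1: Divide by 7: 97 / 7 = 97/7
Step 2: Add 12: 97/7+12=181/7; split 1:4 first = 181/7*1/5 = 181/35
Step 3: Add 49: 181/35+49=1896/35; split 3:2 first = 1896/35*3/5 = 5688/175
Final result = 5688/175

5688/175


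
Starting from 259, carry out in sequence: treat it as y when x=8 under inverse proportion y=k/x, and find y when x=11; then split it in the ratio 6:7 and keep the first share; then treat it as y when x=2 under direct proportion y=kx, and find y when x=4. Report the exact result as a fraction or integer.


Start with 259.
Step 1: Inverse prop: k = (259)*8; new y = k/11 = 259*8/11 = 2072/11
Step 2: Split 6:7, first share = 2072/11 * 6/13 = 12432/143
Step 3: Direct prop: k = (12432/143)/2; new y = k*4 = 12432/143*4/2 = 24864/143
Final result = 24864/143

24864/143


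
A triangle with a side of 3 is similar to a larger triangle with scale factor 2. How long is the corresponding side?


Similar triangles have proportional sides
Scale factor = 2
Smaller side = 3
Corresponding larger side = 3 * 2
= 6

6


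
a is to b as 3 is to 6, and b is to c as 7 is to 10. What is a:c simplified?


Given a:b = 3:6 and b:c = 7:10
Make b consistent. Multiply first ratio by 7: a:b = 21:42
Multiply second ratio by 6: b:c = 42:60
Now b = 42 in both, so a:b:c = 21:42:60
Therefore a:c = 21:60
Simplify by GCD: a:c = 7:20

7:20


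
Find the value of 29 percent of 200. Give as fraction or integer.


Compute 29% of 200
Convert percentage: 29% = 29/100
Multiply: 200 * 29/100
= 5800/100
= 58

58


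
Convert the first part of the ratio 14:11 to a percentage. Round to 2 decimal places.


Total parts = 14 + 11 = 25
First part fraction = 14/25
Percentage = (14/25) * 100
= 0.56 * 100
= 56.00%

56.00


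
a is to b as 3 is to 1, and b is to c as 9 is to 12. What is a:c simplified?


Given a:b = 3:1 and b:c = 9:12
Make b consistent. Multiply first ratio by 9: a:b = 27:9
Multiply second ratio by 1: b:c = 9:12
Now b = 9 in both, so a:b:c = 27:9:12
Therefore a:c = 27:12
Simplify by GCD: a:c = 9:4

9:4


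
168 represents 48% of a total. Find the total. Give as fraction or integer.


Given: 168 is 48% of the whole
Set up: 168 = 48/100 * whole
whole = 168 * 100 / 48
whole = 16800 / 48
whole = 350

350


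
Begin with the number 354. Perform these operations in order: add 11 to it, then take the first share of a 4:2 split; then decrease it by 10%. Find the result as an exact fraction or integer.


Start with 354.
Step 1: Add 11: 354+11=365; split 4:2 first = 365*4/6 = 730/3
Step 2: Decrease by 10%: 730/3 * 90/100 = 219
Final result = 219

219


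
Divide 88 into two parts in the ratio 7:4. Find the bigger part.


Total parts = 7 + 4 = 11
Value per part = 88 / 11 = 8
First share = 7 * 8 = 56
Second share = 4 * 8 = 32
Larger share = 56

56


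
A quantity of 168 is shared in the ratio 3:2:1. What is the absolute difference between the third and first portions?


Total parts = 3 + 2 + 1 = 6
Value per part = 168 / 6 = 28
Shares: 3*28=84, 2*28=56, 1*28=28
Third share = 28, first share = 84
Difference = |28 - 84| = 56

56


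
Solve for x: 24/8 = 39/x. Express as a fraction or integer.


Setting up: 24/8 = 39/x
Cross multiply: 24 * x = 8 * 39
24x = 312
x = 312/24
x = 13

13


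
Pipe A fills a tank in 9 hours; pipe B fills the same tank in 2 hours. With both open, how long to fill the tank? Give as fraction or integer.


Rate of A = 1/9 job per hour
Rate of B = 1/2 job per hour
Combined rate = 1/9 + 1/2
Find common denominator: (2 + 9)/(9*2) = 11/18
Combined rate = 11/18 job per hour
Time together = 1 / (11/18) = 18/11 hours

18/11


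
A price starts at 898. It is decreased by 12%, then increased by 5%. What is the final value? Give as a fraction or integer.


Start: 898
Step 1: decrease by 12% => multiply by 88/100
  898 * 88/100 = 19756/25
Step 2: increase by 5% => multiply by 105/100
  19756/25 * 105/100 = 103719/125
Final value = 103719/125

103719/125


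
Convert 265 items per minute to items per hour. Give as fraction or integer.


Converting from per minute to per hour
Rate = 265 items per minute
Multiply by 60: 265 * 60
= 15900 items per hour

15900


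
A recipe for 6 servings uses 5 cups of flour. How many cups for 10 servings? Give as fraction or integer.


Original: 5 cups for 6 servings
Target servings = 10
Scaling factor = 10/6
New amount = 5 * 10/6
= 50/6
= 25/3 cups

25/3


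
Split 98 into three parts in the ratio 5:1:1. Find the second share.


Ratio = 5:1:1
Total parts = 5 + 1 + 1 = 7
Value per part = 98 / 7 = 14
First share = 5 * 14 = 70
Middle share = 1 * 14 = 14
Third share = 1 * 14 = 14

14


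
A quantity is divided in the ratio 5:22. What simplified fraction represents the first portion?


Total parts = 5 + 22 = 27
First part fraction = 5/27
Simplify: 5/27 = 5/27

5/27


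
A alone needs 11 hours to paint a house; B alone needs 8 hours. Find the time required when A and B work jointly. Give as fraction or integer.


Rate of A = 1/11 job per hour
Rate of B = 1/8 job per hour
Combined rate = 1/11 + 1/8
Find common denominator: (8 + 11)/(11*8) = 19/88
Combined rate = 19/88 job per hour
Time together = 1 / (19/88) = 88/19 hours

88/19


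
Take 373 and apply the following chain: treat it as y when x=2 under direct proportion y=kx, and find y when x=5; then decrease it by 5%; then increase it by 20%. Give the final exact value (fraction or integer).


Start with 373.
Step 1: Direct prop: k = (373)/2; new y = k*5 = 373*5/2 = 1865/2
Step 2: Decrease by 5%: 1865/2 * 95/100 = 7087/8
Step 3: Increase by 20%: 7087/8 * 120/100 = 21261/20
Final result = 21261/20

21261/20


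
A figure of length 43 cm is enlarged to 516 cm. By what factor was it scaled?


Original length = 43 cm
Scaled length = 516 cm
Scale factor = 516 / 43
= 12

12


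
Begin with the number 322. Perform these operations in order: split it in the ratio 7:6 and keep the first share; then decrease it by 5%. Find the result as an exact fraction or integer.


Start with 322.
Step 1: Split 7:6, first share = 322 * 7/13 = 2254/13
Step 2: Decrease by 5%: 2254/13 * 95/100 = 21413/130
Final result = 21413/130

21413/130


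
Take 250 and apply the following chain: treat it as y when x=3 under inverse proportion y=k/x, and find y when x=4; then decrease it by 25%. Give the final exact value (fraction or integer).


Start with 250.
Step 1: Inverse prop: k = (250)*3; new y = k/4 = 250*3/4 = 375/2
Step 2: Decrease by 25%: 375/2 * 75/100 = 1125/8
Final result = 1125/8

1125/8


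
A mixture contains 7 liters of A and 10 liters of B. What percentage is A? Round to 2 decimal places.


Volume of A = 7 L
Volume of B = 10 L
Total volume = 7 + 10 = 17 L
Percentage of A = (7/17) * 100
= 41.18%

41.18


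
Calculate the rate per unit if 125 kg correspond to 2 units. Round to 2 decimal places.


Total kg = 125
Number of units = 2
Unit rate = 125 / 2
= 62.50 kg per unit

62.50


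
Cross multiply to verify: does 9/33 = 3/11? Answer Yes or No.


Cross multiply to check 9/33 = 3/11
Left cross product: 9 * 11 = 99
Right cross product: 33 * 3 = 99
99 = 99
Equal, so proportions match => Yes

Yes


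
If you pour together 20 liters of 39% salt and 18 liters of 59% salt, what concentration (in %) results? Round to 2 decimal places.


Solute in mixture 1 = 39% of 20 L = 20*39/100 = 39/5 L
Solute in mixture 2 = 59% of 18 L = 18*59/100 = 531/50 L
Total solute = 39/5 + 531/50 = 921/50 L
Total volume = 20 + 18 = 38 L
Final concentration = 921/50/38 * 100 = 48.47%

48.47


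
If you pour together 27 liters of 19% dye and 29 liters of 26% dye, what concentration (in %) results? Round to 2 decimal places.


Solute in mixture 1 = 19% of 27 L = 27*19/100 = 513/100 L
Solute in mixture 2 = 26% of 29 L = 29*26/100 = 377/50 L
Total solute = 513/100 + 377/50 = 1267/100 L
Total volume = 27 + 29 = 56 L
Final concentration = 1267/100/56 * 100 = 22.63%

22.63


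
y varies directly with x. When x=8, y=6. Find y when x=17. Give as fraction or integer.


Direct proportion: y = kx
Find k: k = 6/8 = 3/4
Compute y at x=17: y = 3/4 * 17
y = 51/4

51/4


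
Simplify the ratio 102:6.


Find GCD(102, 6)
GCD = 6
Divide both by 6: 102/6 = 17, 6/6 = 1
Simplified ratio = 17:1

17:1


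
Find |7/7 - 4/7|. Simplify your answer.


Simplify: 7/7 = 1 and 4/7 = 4/7
Find common denominator: LCD = 7
Convert: 7/7 and 4/7
Difference = |7 - 4|/7 = 3/7
Simplified = 3/7

3/7


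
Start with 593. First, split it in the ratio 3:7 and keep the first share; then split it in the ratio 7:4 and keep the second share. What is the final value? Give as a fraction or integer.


Start with 593.
Step 1: Split 3:7, first share = 593 * 3/10 = 1779/10
Step 2: Split 7:4, second share = 1779/10 * 4/11 = 3558/55
Final result = 3558/55

3558/55


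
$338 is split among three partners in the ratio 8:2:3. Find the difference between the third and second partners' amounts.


Total parts = 8 + 2 + 3 = 13
Value per part = 338 / 13 = 26
Shares: 8*26=208, 2*26=52, 3*26=78
Third share = 78, second share = 52
Difference = |78 - 52| = 26

26


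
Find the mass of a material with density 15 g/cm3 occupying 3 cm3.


Using mass = density * volume
Density = 15 g/cm3
Volume = 3 cm3
Mass = 15 * 3
= 45 g

45


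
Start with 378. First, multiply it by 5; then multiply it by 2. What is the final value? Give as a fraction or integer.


Start with 378.
Step 1: Multiply by 5: 378 * 5 = 1890
Step 2: Multiply by 2: 1890 * 2 = 3780
Final result = 3780

3780


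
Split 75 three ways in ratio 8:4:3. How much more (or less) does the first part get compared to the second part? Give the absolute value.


Total parts = 8 + 4 + 3 = 15
Value per part = 75 / 15 = 5
Shares: 8*5=40, 4*5=20, 3*5=15
First share = 40, second share = 20
Difference = |40 - 20| = 20

20


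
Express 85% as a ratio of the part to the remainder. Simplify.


Part = 85%, Remainder = 15%
Ratio = 85:15
GCD(85, 15) = 5
Simplify: 17:3 = 17:3

17:3


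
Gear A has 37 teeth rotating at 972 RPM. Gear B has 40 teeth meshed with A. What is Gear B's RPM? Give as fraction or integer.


Gear ratio: teeth_A * RPM_A = teeth_B * RPM_B
37 * 972 = 40 * RPM_B
35964 = 40 * RPM_B
RPM_B = 35964 / 40
RPM_B = 8991/10

8991/10


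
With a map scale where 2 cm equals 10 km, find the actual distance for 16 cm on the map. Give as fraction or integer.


Map scale: 2 cm = 10 km
Measured distance on map = 16 cm
Set up proportion: 16 * 10 / 2
= 160 / 2
= 80 km

80


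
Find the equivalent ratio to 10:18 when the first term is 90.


Original ratio: 10:18
First term target: 90
Scale factor = 90 / 10 = 9
Multiply second term: 18 * 9 = 162
Equivalent ratio = 90:162

90:162


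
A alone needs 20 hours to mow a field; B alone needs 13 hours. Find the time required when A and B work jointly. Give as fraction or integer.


Rate of A = 1/20 job per hour
Rate of B = 1/13 job per hour
Combined rate = 1/20 + 1/13
Find common denominator: (13 + 20)/(20*13) = 33/260
Combined rate = 33/260 job per hour
Time together = 1 / (33/260) = 260/33 hours

260/33


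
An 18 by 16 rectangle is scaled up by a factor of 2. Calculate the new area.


Original dimensions: 18 x 16
Enlargement factor = 2
New width = 18 * 2 = 36
New height = 16 * 2 = 32
New area = 36 * 32 = 1152

1152


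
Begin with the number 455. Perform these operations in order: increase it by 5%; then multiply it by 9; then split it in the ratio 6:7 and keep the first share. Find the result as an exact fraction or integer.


Start with 455.
Step 1: Increase by 5%: 455 * 105/100 = 1911/4
Step 2: Multiply by 9: 1911/4 * 9 = 17199/4
Step 3: Split 6:7, first share = 17199/4 * 6/13 = 3969/2
Final result = 3969/2

3969/2


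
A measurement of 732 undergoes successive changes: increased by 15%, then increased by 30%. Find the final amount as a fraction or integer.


Start: 732
Step 1: increase by 15% => multiply by 115/100
  732 * 115/100 = 4209/5
Step 2: increase by 30% => multiply by 130/100
  4209/5 * 130/100 = 54717/50
Final value = 54717/50

54717/50


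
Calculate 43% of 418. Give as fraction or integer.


Compute 43% of 418
Convert percentage: 43% = 43/100
Multiply: 418 * 43/100
= 17974/100
= 8987/50

8987/50


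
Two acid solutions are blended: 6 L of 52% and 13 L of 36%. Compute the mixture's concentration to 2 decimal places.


Solute in mixture 1 = 52% of 6 L = 6*52/100 = 78/25 L
Solute in mixture 2 = 36% of 13 L = 13*36/100 = 117/25 L
Total solute = 78/25 + 117/25 = 39/5 L
Total volume = 6 + 13 = 19 L
Final concentration = 39/5/19 * 100 = 41.05%

41.05


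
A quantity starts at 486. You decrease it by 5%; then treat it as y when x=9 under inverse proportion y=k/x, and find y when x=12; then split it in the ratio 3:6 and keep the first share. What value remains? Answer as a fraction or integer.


Start with 486.
Step 1: Decrease by 5%: 486 * 95/100 = 4617/10
Step 2: Inverse prop: k = (4617/10)*9; new y = k/12 = 4617/10*9/12 = 13851/40
Step 3: Split 3:6, first share = 13851/40 * 3/9 = 4617/40
Final result = 4617/40

4617/40


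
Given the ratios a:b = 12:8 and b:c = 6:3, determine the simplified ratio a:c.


Given a:b = 12:8 and b:c = 6:3
Make b consistent. Multiply first ratio by 6: a:b = 72:48
Multiply second ratio by 8: b:c = 48:24
Now b = 48 in both, so a:b:c = 72:48:24
Therefore a:c = 72:24
Simplify by GCD: a:c = 3:1

3:1


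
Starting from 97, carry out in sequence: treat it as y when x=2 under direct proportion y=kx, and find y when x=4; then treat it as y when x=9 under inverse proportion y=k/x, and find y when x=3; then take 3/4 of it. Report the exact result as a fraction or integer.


Start with 97.
Step 1: Direct prop: k = (97)/2; new y = k*4 = 97*4/2 = 194
Step 2: Inverse prop: k = (194)*9; new y = k/3 = 194*9/3 = 582
Step 3: Take 3/4: 582 * 3/4 = 873/2
Final result = 873/2

873/2


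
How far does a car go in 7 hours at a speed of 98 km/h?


Using distance = speed * time
Speed = 98 km/h
Time = 7 hours
Distance = 98 * 7
= 686 km

686


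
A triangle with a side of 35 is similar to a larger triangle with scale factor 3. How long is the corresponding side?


Similar triangles have proportional sides
Scale factor = 3
Smaller side = 35
Corresponding larger side = 35 * 3
= 105

105


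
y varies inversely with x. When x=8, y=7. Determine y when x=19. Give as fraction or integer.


Inverse proportion: y = k/x
Find k: k = 8 * 7 = 56
Compute y at x=19: y = 56/19
y = 56/19

56/19


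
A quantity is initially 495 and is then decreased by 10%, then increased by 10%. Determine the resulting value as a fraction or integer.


Start: 495
Step 1: decrease by 10% => multiply by 90/100
  495 * 90/100 = 891/2
Step 2: increase by 10% => multiply by 110/100
  891/2 * 110/100 = 9801/20
Final value = 9801/20

9801/20


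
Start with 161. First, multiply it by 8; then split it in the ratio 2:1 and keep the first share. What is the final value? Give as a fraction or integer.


Start with 161.
Step 1: Multiply by 8: 161 * 8 = 1288
Step 2: Split 2:1, first share = 1288 * 2/3 = 2576/3
Final result = 2576/3

2576/3


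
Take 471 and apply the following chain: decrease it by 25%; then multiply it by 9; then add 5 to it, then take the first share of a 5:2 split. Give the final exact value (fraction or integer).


Start with 471.
Step 1: Decrease by 25%: 471 * 75/100 = 1413/4
Step 2: Multiply by 9: 1413/4 * 9 = 12717/4
Step 3: Add 5: 12717/4+5=12737/4; split 5:2 first = 12737/4*5/7 = 63685/28
Final result = 63685/28

63685/28


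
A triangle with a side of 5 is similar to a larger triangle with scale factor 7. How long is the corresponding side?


Similar triangles have proportional sides
Scale factor = 7
Smaller side = 5
Corresponding larger side = 5 * 7
= 35

35


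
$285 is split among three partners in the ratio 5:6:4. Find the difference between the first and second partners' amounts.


Total parts = 5 + 6 + 4 = 15
Value per part = 285 / 15 = 19
Shares: 5*19=95, 6*19=114, 4*19=76
First share = 95, second share = 114
Difference = |95 - 114| = 19

19


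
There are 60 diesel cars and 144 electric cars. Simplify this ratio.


Find GCD(60, 144)
GCD = 12
Divide both by 12: 60/12 = 5, 144/12 = 12
Simplified ratio = 5:12

5:12


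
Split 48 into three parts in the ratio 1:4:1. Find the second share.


Ratio = 1:4:1
Total parts = 1 + 4 + 1 = 6
Value per part = 48 / 6 = 8
First share = 1 * 8 = 8
Middle share = 4 * 8 = 32
Third share = 1 * 8 = 8

32


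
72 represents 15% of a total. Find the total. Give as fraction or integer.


Given: 72 is 15% of the whole
Set up: 72 = 15/100 * whole
whole = 72 * 100 / 15
whole = 7200 / 15
whole = 480

480


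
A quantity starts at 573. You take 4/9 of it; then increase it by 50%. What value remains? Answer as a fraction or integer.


Start with 573.
Step 1: Take 4/9: 573 * 4/9 = 764/3
Step 2: Increase by 50%: 764/3 * 150/100 = 382
Final result = 382

382


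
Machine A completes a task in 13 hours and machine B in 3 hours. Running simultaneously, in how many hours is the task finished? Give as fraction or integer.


Rate of A = 1/13 job per hour
Rate of B = 1/3 job per hour
Combined rate = 1/13 + 1/3
Find common denominator: (3 + 13)/(13*3) = 16/39
Combined rate = 16/39 job per hour
Time together = 1 / (16/39) = 39/16 hours

39/16


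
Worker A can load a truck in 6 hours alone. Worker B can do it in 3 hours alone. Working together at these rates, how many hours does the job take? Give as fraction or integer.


Rate of A = 1/6 job per hour
Rate of B = 1/3 job per hour
Combined rate = 1/6 + 1/3
Find common denominator: (3 + 6)/(6*3) = 9/18
Combined rate = 1/2 job per hour
Time together = 1 / (1/2) = 2 hours

2


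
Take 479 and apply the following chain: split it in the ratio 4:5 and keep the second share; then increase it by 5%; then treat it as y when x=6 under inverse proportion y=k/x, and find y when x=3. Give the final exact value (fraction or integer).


Start with 479.
Step 1: Split 4:5, second share = 479 * 5/9 = 2395/9
Step 2: Increase by 5%: 2395/9 * 105/100 = 3353/12
Step 3: Inverse prop: k = (3353/12)*6; new y = k/3 = 3353/12*6/3 = 3353/6
Final result = 3353/6

3353/6


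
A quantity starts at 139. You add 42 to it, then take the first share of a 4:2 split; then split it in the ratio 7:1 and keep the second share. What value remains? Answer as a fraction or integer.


Start with 139.
Step 1: Add 42: 139+42=181; split 4:2 first = 181*4/6 = 362/3
Step 2: Split 7:1, second share = 362/3 * 1/8 = 181/12
Final result = 181/12

181/12


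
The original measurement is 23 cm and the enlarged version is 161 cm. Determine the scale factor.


Original length = 23 cm
Scaled length = 161 cm
Scale factor = 161 / 23
= 7

7


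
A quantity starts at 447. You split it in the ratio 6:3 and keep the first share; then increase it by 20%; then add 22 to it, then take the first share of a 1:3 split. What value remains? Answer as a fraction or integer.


Start with 447.
Step 1: Split 6:3, first share = 447 * 6/9 = 298
Step 2: Increase by 20%: 298 * 120/100 = 1788/5
Step 3: Add 22: 1788/5+22=1898/5; split 1:3 first = 1898/5*1/4 = 949/10
Final result = 949/10

949/10


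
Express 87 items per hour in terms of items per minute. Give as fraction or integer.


Converting from per hour to per minute
Rate = 87 items per hour
Divide by 60: 87/60
= 29/20 items per minute

29/20


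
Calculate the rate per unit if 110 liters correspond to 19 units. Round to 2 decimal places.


Total liters = 110
Number of units = 19
Unit rate = 110 / 19
= 5.79 liters per unit

5.79


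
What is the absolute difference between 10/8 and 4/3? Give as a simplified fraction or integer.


Simplify: 10/8 = 5/4 and 4/3 = 4/3
Find common denominator: LCD = 12
Convert: 15/12 and 16/12
Difference = |15 - 16|/12 = 1/12
Simplified = 1/12

1/12


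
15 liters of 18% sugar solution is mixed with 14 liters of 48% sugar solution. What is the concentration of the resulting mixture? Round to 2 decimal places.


Solute in mixture 1 = 18% of 15 L = 15*18/100 = 27/10 L
Solute in mixture 2 = 48% of 14 L = 14*48/100 = 168/25 L
Total solute = 27/10 + 168/25 = 471/50 L
Total volume = 15 + 14 = 29 L
Final concentration = 471/50/29 * 100 = 32.48%

32.48


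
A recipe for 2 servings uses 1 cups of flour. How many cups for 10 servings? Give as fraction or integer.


Original: 1 cups for 2 servings
Target servings = 10
Scaling factor = 10/2
New amount = 1 * 10/2
= 10/2
= 5 cups

5


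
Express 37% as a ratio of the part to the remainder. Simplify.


Part = 37%, Remainder = 63%
Ratio = 37:63
GCD(37, 63) = 1
Simplify: 37:63 = 37:63

37:63


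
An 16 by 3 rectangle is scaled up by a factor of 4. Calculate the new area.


Original dimensions: 16 x 3
Enlargement factor = 4
New width = 16 * 4 = 64
New height = 3 * 4 = 12
New area = 64 * 12 = 768

768


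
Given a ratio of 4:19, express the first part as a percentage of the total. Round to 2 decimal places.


Total parts = 4 + 19 = 23
First part fraction = 4/23
Percentage = (4/23) * 100
= 0.173913 * 100
= 17.39%

17.39


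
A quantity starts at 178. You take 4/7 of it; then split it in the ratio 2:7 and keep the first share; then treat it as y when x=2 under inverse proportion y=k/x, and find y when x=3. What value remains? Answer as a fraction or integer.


Start with 178.
Step 1: Take 4/7: 178 * 4/7 = 712/7
Step 2: Split 2:7, first share = 712/7 * 2/9 = 1424/63
Step 3: Inverse prop: k = (1424/63)*2; new y = k/3 = 1424/63*2/3 = 2848/189
Final result = 2848/189

2848/189


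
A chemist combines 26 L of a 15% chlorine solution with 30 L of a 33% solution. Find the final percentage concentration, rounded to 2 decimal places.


Solute in mixture 1 = 15% of 26 L = 26*15/100 = 39/10 L
Solute in mixture 2 = 33% of 30 L = 30*33/100 = 99/10 L
Total solute = 39/10 + 99/10 = 69/5 L
Total volume = 26 + 30 = 56 L
Final concentration = 69/5/56 * 100 = 24.64%

24.64


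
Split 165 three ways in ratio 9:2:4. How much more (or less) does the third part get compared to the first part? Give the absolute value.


Total parts = 9 + 2 + 4 = 15
Value per part = 165 / 15 = 11
Shares: 9*11=99, 2*11=22, 4*11=44
Third share = 44, first share = 99
Difference = |44 - 99| = 55

55


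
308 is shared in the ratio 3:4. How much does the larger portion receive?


Total parts = 3 + 4 = 7
Value per part = 308 / 7 = 44
First share = 3 * 44 = 132
Second share = 4 * 44 = 176
Larger share = 176

176


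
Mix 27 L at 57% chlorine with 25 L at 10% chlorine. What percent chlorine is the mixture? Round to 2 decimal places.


Solute in mixture 1 = 57% of 27 L = 27*57/100 = 1539/100 L
Solute in mixture 2 = 10% of 25 L = 25*10/100 = 5/2 L
Total solute = 1539/100 + 5/2 = 1789/100 L
Total volume = 27 + 25 = 52 L
Final concentration = 1789/100/52 * 100 = 34.40%

34.40


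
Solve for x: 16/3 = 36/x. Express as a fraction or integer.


Setting up: 16/3 = 36/x
Cross multiply: 16 * x = 3 * 36
16x = 108
x = 108/16
x = 27/4

27/4


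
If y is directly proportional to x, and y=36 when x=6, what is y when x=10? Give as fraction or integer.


Direct proportion: y = kx
Find k: k = 36/6 = 6
Compute y at x=10: y = 6 * 10
y = 60

60


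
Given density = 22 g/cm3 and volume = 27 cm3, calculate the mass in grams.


Using mass = density * volume
Density = 22 g/cm3
Volume = 27 cm3
Mass = 22 * 27
= 594 g

594


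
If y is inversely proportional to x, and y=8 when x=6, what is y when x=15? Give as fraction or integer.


Inverse proportion: y = k/x
Find k: k = 6 * 8 = 48
Compute y at x=15: y = 48/15
y = 16/5

16/5


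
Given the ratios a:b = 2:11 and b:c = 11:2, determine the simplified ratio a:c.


Given a:b = 2:11 and b:c = 11:2
Make b consistent. Multiply first ratio by 11: a:b = 22:121
Multiply second ratio by 11: b:c = 121:22
Now b = 121 in both, so a:b:c = 22:121:22
Therefore a:c = 22:22
Simplify by GCD: a:c = 1:1

1:1


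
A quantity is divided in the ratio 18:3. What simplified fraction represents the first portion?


Total parts = 18 + 3 = 21
First part fraction = 18/21
Simplify: 18/21 = 6/7

6/7


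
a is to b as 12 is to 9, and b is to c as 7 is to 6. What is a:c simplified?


Given a:b = 12:9 and b:c = 7:6
Make b consistent. Multiply first ratio by 7: a:b = 84:63
Multiply second ratio by 9: b:c = 63:54
Now b = 63 in both, so a:b:c = 84:63:54
Therefore a:c = 84:54
Simplify by GCD: a:c = 14:9

14:9


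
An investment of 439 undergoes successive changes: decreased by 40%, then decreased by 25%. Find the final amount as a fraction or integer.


Start: 439
Step 1: decrease by 40% => multiply by 60/100
  439 * 60/100 = 1317/5
Step 2: decrease by 25% => multiply by 75/100
  1317/5 * 75/100 = 3951/20
Final value = 3951/20

3951/20


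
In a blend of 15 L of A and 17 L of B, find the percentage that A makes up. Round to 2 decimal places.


Volume of A = 15 L
Volume of B = 17 L
Total volume = 15 + 17 = 32 L
Percentage of A = (15/32) * 100
= 46.88%

46.88


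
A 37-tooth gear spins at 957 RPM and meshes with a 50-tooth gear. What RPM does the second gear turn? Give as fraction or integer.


Gear ratio: teeth_A * RPM_A = teeth_B * RPM_B
37 * 957 = 50 * RPM_B
35409 = 50 * RPM_B
RPM_B = 35409 / 50
RPM_B = 35409/50

35409/50


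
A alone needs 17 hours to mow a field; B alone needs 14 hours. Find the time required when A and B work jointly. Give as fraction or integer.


Rate of A = 1/17 job per hour
Rate of B = 1/14 job per hour
Combined rate = 1/17 + 1/14
Find common denominator: (14 + 17)/(17*14) = 31/238
Combined rate = 31/238 job per hour
Time together = 1 / (31/238) = 238/31 hours

238/31


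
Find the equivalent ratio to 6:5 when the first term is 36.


Original ratio: 6:5
First term target: 36
Scale factor = 36 / 6 = 6
Multiply second term: 5 * 6 = 30
Equivalent ratio = 36:30

36:30


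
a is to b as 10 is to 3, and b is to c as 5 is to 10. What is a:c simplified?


Given a:b = 10:3 and b:c = 5:10
Make b consistent. Multiply first ratio by 5: a:b = 50:15
Multiply second ratio by 3: b:c = 15:30
Now b = 15 in both, so a:b:c = 50:15:30
Therefore a:c = 50:30
Simplify by GCD: a:c = 5:3

5:3


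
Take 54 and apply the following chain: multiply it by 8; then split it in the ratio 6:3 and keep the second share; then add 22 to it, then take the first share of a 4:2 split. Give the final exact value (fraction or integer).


Start with 54.
Step 1: Multiply by 8: 54 * 8 = 432
Step 2: Split 6:3, second share = 432 * 3/9 = 144
Step 3: Add 22: 144+22=166; split 4:2 first = 166*4/6 = 332/3
Final result = 332/3

332/3
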